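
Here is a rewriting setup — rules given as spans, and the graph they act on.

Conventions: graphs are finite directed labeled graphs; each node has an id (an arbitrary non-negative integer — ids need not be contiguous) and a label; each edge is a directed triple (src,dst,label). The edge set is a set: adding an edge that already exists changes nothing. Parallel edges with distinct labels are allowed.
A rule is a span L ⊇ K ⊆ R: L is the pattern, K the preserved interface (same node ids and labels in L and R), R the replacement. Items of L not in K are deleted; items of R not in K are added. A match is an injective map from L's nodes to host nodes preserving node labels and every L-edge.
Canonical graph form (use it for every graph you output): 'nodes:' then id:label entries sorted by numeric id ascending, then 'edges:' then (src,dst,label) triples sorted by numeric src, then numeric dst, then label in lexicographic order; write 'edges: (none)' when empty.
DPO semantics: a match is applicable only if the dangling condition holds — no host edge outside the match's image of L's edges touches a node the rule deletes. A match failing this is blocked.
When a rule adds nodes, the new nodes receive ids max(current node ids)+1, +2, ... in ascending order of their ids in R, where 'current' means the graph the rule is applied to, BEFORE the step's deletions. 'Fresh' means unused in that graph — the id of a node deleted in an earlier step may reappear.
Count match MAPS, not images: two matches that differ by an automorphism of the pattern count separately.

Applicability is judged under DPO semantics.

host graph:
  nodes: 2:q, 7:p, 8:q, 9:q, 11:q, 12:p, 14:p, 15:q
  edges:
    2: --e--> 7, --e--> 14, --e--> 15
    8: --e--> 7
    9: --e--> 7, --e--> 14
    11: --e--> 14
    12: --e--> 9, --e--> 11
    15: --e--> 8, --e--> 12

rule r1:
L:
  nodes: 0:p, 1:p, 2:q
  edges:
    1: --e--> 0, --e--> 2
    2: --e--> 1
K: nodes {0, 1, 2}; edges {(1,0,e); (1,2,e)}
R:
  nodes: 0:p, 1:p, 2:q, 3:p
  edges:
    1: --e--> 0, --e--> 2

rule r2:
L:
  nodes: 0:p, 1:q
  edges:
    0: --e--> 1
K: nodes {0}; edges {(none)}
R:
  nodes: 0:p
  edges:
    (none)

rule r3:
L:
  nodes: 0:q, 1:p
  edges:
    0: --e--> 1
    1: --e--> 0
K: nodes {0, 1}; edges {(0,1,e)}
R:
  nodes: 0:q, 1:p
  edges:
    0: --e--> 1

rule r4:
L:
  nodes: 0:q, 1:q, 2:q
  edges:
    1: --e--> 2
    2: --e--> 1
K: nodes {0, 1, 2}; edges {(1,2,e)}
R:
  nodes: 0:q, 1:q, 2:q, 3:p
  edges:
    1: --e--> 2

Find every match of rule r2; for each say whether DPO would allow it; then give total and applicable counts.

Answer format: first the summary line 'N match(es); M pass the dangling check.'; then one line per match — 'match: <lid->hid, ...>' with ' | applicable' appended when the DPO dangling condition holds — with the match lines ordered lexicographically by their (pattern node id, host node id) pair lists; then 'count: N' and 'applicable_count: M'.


2 match(es); 0 pass the dangling check.
match: 0->12, 1->9
match: 0->12, 1->11
count: 2
applicable_count: 0


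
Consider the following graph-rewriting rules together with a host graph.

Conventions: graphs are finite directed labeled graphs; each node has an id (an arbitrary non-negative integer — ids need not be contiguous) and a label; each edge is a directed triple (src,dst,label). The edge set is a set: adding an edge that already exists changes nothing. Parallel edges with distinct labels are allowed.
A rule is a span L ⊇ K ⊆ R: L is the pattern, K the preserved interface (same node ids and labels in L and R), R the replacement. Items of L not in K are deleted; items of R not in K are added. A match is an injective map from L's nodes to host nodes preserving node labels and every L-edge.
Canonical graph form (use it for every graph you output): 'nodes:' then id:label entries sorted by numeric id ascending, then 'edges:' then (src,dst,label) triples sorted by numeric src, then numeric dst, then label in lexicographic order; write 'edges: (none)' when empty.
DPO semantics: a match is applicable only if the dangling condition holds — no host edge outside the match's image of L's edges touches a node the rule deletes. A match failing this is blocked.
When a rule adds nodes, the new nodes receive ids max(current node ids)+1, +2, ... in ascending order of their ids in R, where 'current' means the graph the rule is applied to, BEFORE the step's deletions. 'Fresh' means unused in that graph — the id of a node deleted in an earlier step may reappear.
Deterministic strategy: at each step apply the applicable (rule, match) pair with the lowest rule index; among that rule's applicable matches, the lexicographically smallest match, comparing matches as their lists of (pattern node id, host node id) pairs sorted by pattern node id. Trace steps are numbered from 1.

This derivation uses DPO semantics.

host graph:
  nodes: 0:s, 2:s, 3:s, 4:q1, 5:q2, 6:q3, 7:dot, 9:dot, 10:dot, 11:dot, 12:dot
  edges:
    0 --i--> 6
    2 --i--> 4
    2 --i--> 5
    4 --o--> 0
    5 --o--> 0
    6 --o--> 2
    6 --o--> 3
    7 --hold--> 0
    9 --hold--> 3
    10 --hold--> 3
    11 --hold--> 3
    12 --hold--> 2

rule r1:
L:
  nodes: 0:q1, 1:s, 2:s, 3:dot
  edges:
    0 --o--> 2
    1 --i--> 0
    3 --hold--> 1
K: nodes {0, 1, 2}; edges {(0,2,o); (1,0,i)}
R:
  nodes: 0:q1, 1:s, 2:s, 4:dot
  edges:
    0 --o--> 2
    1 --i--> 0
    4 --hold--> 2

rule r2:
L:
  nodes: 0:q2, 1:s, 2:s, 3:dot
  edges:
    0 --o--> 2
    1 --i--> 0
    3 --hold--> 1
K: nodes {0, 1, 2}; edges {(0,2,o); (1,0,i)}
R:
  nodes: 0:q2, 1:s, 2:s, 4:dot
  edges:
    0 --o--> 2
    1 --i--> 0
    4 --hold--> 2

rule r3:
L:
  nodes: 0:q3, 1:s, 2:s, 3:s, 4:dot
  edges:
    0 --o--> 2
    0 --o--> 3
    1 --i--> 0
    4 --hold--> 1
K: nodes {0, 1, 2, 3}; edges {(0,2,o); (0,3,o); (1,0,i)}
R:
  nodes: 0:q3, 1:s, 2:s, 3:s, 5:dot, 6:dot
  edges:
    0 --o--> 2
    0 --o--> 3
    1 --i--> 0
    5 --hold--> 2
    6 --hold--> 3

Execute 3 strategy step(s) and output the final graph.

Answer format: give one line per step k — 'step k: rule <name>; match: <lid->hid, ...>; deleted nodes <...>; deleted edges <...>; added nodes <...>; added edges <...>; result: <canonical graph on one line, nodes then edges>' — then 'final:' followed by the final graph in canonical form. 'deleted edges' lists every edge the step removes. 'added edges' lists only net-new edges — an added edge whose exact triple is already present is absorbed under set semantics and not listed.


step 1: rule r1; match: 0->4, 1->2, 2->0, 3->12; deleted nodes 12; deleted edges (12,2,hold); added nodes 13; added edges (13,0,hold); result: nodes: 0:s, 2:s, 3:s, 4:q1, 5:q2, 6:q3, 7:dot, 9:dot, 10:dot, 11:dot, 13:dot edges: (0,6,i); (2,4,i); (2,5,i); (4,0,o); (5,0,o); (6,2,o); (6,3,o); (7,0,hold); (9,3,hold); (10,3,hold); (11,3,hold); (13,0,hold)
step 2: rule r3; match: 0->6, 1->0, 2->2, 3->3, 4->7; deleted nodes 7; deleted edges (7,0,hold); added nodes 14, 15; added edges (14,2,hold); (15,3,hold); result: nodes: 0:s, 2:s, 3:s, 4:q1, 5:q2, 6:q3, 9:dot, 10:dot, 11:dot, 13:dot, 14:dot, 15:dot edges: (0,6,i); (2,4,i); (2,5,i); (4,0,o); (5,0,o); (6,2,o); (6,3,o); (9,3,hold); (10,3,hold); (11,3,hold); (13,0,hold); (14,2,hold); (15,3,hold)
step 3: rule r1; match: 0->4, 1->2, 2->0, 3->14; deleted nodes 14; deleted edges (14,2,hold); added nodes 16; added edges (16,0,hold); result: nodes: 0:s, 2:s, 3:s, 4:q1, 5:q2, 6:q3, 9:dot, 10:dot, 11:dot, 13:dot, 15:dot, 16:dot edges: (0,6,i); (2,4,i); (2,5,i); (4,0,o); (5,0,o); (6,2,o); (6,3,o); (9,3,hold); (10,3,hold); (11,3,hold); (13,0,hold); (15,3,hold); (16,0,hold)
final:
nodes: 0:s, 2:s, 3:s, 4:q1, 5:q2, 6:q3, 9:dot, 10:dot, 11:dot, 13:dot, 15:dot, 16:dot
edges: (0,6,i); (2,4,i); (2,5,i); (4,0,o); (5,0,o); (6,2,o); (6,3,o); (9,3,hold); (10,3,hold); (11,3,hold); (13,0,hold); (15,3,hold); (16,0,hold)


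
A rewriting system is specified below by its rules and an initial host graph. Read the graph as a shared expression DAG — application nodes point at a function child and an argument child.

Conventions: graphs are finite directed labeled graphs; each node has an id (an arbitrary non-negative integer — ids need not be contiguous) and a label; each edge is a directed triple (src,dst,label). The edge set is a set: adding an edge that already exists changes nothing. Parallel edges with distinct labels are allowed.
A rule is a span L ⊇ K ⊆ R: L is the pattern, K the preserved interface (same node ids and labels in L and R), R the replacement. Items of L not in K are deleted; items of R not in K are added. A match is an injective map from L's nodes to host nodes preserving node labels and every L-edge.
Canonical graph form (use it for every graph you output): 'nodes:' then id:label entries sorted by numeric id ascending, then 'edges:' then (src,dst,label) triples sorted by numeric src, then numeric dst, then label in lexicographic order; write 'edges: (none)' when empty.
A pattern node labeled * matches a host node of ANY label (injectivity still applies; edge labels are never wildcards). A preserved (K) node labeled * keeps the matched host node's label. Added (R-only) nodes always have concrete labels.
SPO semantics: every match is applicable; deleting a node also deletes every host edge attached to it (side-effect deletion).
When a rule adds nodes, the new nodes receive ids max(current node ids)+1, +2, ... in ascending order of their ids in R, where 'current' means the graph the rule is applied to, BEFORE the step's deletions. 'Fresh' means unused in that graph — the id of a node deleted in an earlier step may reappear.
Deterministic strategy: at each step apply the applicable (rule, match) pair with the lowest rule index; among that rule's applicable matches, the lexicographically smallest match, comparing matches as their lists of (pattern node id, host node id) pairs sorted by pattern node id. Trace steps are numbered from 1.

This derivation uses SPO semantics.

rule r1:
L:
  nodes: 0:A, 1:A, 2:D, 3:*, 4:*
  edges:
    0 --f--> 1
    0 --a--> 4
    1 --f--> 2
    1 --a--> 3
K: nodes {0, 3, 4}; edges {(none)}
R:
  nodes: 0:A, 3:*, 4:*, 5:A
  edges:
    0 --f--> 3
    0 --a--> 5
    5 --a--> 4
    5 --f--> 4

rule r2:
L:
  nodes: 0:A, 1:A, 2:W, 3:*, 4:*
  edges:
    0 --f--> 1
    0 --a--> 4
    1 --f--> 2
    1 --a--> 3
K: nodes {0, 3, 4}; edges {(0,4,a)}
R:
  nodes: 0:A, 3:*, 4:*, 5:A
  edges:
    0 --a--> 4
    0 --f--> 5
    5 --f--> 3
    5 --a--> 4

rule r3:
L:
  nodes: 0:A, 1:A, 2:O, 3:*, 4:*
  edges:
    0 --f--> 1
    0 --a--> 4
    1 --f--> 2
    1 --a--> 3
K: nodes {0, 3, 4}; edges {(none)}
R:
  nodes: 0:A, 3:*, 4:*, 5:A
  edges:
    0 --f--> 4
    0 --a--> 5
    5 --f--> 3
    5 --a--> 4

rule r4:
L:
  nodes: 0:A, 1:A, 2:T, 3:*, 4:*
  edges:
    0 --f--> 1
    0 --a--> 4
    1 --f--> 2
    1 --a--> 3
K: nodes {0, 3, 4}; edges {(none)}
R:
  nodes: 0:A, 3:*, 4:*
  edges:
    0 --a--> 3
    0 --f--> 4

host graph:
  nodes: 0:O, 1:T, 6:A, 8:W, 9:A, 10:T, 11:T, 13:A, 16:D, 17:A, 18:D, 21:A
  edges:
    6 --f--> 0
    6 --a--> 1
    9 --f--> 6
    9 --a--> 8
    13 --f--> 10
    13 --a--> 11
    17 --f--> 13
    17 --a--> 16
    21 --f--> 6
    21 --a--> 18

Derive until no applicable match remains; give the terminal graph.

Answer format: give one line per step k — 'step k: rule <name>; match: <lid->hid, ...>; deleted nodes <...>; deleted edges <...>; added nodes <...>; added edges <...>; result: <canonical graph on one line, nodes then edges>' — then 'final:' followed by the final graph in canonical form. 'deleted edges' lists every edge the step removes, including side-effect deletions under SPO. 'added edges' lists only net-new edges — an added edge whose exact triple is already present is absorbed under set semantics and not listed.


step 1: rule r3; match: 0->9, 1->6, 2->0, 3->1, 4->8; deleted nodes 0, 6; deleted edges (6,0,f); (6,1,a); (9,6,f); (9,8,a); (21,6,f); added nodes 22; added edges (9,8,f); (9,22,a); (22,1,f); (22,8,a); result: nodes: 1:T, 8:W, 9:A, 10:T, 11:T, 13:A, 16:D, 17:A, 18:D, 21:A, 22:A edges: (9,8,f); (9,22,a); (13,10,f); (13,11,a); (17,13,f); (17,16,a); (21,18,a); (22,1,f); (22,8,a)
step 2: rule r4; match: 0->17, 1->13, 2->10, 3->11, 4->16; deleted nodes 10, 13; deleted edges (13,10,f); (13,11,a); (17,13,f); (17,16,a); added nodes (none); added edges (17,11,a); (17,16,f); result: nodes: 1:T, 8:W, 9:A, 11:T, 16:D, 17:A, 18:D, 21:A, 22:A edges: (9,8,f); (9,22,a); (17,11,a); (17,16,f); (21,18,a); (22,1,f); (22,8,a)
final:
nodes: 1:T, 8:W, 9:A, 11:T, 16:D, 17:A, 18:D, 21:A, 22:A
edges: (9,8,f); (9,22,a); (17,11,a); (17,16,f); (21,18,a); (22,1,f); (22,8,a)


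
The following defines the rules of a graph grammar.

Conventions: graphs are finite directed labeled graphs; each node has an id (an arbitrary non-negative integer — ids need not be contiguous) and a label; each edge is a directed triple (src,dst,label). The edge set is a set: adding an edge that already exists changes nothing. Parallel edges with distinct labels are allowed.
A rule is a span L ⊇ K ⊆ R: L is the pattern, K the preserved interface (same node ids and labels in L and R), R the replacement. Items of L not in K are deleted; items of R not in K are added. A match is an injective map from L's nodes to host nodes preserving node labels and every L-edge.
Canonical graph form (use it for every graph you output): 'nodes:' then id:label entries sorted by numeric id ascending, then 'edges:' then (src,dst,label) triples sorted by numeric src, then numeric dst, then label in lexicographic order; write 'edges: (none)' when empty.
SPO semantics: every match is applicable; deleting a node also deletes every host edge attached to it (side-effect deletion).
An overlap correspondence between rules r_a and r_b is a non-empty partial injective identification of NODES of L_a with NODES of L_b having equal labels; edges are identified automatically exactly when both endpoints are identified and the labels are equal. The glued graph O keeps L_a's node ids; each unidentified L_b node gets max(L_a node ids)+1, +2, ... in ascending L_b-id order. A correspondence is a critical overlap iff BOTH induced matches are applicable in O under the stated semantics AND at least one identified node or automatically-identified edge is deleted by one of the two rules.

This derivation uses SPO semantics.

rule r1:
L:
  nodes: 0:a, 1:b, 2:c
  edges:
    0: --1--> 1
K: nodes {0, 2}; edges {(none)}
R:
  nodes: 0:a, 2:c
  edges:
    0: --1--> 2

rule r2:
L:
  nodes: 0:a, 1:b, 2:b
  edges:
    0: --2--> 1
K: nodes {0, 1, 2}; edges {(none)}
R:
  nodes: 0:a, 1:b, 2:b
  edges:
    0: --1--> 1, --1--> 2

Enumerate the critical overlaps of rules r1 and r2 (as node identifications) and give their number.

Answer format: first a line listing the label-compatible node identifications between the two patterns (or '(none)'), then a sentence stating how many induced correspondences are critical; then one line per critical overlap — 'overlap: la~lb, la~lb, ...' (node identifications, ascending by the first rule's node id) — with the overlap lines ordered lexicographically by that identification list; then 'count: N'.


label-compatible node identifications between L(r1) and L(r2): 0~0, 1~1, 1~2
4 of the induced correspondences are critical overlaps of r1 and r2.
overlap: 0~0, 1~1
overlap: 0~0, 1~2
overlap: 1~1
overlap: 1~2
count: 4


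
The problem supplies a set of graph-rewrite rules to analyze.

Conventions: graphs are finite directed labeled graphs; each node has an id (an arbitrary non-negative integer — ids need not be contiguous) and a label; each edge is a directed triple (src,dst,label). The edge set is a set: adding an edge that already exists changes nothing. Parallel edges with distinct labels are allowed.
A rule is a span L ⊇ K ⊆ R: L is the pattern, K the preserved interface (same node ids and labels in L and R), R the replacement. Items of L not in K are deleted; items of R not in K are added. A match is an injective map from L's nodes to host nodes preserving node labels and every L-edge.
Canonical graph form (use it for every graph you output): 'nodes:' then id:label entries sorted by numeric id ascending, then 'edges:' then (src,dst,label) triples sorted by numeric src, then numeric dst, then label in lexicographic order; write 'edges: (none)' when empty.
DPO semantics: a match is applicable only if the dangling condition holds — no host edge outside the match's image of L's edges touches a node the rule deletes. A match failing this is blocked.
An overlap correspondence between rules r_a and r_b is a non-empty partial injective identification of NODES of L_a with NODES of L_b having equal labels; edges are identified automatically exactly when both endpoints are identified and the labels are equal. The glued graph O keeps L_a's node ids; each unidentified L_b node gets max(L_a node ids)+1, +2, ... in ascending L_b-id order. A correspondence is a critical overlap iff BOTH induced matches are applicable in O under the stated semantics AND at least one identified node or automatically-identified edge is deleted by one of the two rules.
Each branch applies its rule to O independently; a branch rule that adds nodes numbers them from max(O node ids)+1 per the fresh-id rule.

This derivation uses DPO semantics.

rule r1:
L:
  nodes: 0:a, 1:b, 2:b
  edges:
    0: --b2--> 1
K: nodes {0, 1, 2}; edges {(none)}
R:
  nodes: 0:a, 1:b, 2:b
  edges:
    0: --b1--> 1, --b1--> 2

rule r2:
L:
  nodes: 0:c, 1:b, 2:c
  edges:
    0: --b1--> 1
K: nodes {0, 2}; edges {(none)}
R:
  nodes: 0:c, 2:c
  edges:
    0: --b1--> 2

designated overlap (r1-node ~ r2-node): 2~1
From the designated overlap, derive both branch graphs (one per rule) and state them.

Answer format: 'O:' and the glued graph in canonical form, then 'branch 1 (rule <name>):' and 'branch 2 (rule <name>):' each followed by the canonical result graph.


O:
nodes: 0:a, 1:b, 2:b, 3:c, 4:c
edges: (0,1,b2); (3,2,b1)
branch 1 (rule r1):
nodes: 0:a, 1:b, 2:b, 3:c, 4:c
edges: (0,1,b1); (0,2,b1); (3,2,b1)
branch 2 (rule r2):
nodes: 0:a, 1:b, 3:c, 4:c
edges: (0,1,b2); (3,4,b1)


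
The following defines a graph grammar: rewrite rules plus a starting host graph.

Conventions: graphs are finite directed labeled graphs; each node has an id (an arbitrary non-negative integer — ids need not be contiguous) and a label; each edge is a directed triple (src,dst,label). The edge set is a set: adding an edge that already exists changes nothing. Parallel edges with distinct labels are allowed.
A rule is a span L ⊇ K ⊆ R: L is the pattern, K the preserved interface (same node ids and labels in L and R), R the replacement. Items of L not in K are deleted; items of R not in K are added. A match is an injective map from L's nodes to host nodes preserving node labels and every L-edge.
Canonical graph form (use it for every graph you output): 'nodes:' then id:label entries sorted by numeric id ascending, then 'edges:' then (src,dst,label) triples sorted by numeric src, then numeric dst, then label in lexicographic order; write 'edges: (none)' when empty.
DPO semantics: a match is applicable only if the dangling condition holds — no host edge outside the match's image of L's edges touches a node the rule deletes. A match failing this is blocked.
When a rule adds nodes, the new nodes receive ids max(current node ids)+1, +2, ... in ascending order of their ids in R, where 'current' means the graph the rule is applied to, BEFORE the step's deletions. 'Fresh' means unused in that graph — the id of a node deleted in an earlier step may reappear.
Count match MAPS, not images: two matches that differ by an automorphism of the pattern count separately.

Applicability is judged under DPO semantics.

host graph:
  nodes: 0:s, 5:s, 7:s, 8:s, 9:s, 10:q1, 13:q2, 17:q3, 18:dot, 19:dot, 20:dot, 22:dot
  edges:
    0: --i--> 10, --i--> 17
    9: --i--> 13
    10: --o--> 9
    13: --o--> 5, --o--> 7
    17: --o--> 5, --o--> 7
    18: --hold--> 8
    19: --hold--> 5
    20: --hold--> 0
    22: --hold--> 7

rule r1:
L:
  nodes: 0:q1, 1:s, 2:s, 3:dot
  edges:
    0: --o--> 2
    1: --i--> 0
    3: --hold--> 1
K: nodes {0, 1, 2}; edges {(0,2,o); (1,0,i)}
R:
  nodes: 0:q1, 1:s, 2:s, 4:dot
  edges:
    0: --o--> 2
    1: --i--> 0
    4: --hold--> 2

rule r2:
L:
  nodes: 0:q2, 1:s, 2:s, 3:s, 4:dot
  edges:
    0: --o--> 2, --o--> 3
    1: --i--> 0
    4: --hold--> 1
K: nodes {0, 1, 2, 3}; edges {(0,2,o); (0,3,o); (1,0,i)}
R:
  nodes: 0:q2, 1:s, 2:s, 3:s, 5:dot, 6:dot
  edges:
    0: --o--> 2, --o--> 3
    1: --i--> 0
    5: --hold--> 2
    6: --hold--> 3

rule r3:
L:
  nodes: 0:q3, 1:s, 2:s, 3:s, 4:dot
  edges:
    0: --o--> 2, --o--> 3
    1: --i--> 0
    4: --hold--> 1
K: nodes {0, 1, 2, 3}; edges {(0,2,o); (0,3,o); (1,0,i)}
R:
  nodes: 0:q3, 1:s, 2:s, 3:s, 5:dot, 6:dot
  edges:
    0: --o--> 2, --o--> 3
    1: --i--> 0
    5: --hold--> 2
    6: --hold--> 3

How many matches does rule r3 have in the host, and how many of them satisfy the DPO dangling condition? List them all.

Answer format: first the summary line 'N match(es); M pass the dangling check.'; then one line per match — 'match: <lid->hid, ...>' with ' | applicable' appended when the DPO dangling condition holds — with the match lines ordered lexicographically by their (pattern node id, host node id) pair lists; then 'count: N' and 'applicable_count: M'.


2 match(es); 2 pass the dangling check.
match: 0->17, 1->0, 2->5, 3->7, 4->20 | applicable
match: 0->17, 1->0, 2->7, 3->5, 4->20 | applicable
count: 2
applicable_count: 2


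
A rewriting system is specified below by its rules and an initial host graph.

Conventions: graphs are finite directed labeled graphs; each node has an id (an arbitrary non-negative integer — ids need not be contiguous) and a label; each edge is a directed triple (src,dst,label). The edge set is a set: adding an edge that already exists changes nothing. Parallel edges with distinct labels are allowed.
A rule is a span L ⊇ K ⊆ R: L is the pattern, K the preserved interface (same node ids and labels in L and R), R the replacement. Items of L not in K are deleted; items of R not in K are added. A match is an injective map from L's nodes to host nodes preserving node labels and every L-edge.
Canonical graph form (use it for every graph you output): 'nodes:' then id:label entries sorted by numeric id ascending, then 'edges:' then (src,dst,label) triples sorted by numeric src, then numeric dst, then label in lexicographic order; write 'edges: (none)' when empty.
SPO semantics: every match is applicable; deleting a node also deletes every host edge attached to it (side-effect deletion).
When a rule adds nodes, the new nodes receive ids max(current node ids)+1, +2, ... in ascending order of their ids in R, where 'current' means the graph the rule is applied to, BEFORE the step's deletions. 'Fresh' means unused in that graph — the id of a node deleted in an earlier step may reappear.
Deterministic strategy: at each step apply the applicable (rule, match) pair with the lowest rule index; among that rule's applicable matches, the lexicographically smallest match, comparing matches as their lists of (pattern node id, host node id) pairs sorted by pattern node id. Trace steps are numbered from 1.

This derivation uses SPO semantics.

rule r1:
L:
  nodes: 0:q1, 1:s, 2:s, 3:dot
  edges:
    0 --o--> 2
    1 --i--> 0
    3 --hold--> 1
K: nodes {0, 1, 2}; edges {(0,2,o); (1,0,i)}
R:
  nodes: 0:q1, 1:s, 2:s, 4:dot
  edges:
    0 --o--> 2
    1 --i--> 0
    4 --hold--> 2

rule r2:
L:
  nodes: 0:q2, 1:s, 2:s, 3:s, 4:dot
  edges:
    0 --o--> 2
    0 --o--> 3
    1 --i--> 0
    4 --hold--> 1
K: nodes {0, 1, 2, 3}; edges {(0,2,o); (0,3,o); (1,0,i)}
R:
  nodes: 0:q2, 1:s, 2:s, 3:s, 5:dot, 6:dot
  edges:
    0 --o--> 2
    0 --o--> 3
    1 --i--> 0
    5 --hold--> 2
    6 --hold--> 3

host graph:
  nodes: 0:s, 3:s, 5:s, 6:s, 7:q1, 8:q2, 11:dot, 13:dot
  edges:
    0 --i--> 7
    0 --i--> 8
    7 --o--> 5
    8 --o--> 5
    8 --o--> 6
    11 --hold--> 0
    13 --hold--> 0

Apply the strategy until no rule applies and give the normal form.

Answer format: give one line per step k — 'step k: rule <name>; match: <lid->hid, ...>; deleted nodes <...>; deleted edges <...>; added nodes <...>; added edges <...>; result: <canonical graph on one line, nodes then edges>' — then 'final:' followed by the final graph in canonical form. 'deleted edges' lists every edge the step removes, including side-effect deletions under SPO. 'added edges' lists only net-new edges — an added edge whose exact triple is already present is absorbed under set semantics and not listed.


step 1: rule r1; match: 0->7, 1->0, 2->5, 3->11; deleted nodes 11; deleted edges (11,0,hold); added nodes 14; added edges (14,5,hold); result: nodes: 0:s, 3:s, 5:s, 6:s, 7:q1, 8:q2, 13:dot, 14:dot edges: (0,7,i); (0,8,i); (7,5,o); (8,5,o); (8,6,o); (13,0,hold); (14,5,hold)
step 2: rule r1; match: 0->7, 1->0, 2->5, 3->13; deleted nodes 13; deleted edges (13,0,hold); added nodes 15; added edges (15,5,hold); result: nodes: 0:s, 3:s, 5:s, 6:s, 7:q1, 8:q2, 14:dot, 15:dot edges: (0,7,i); (0,8,i); (7,5,o); (8,5,o); (8,6,o); (14,5,hold); (15,5,hold)
final:
nodes: 0:s, 3:s, 5:s, 6:s, 7:q1, 8:q2, 14:dot, 15:dot
edges: (0,7,i); (0,8,i); (7,5,o); (8,5,o); (8,6,o); (14,5,hold); (15,5,hold)


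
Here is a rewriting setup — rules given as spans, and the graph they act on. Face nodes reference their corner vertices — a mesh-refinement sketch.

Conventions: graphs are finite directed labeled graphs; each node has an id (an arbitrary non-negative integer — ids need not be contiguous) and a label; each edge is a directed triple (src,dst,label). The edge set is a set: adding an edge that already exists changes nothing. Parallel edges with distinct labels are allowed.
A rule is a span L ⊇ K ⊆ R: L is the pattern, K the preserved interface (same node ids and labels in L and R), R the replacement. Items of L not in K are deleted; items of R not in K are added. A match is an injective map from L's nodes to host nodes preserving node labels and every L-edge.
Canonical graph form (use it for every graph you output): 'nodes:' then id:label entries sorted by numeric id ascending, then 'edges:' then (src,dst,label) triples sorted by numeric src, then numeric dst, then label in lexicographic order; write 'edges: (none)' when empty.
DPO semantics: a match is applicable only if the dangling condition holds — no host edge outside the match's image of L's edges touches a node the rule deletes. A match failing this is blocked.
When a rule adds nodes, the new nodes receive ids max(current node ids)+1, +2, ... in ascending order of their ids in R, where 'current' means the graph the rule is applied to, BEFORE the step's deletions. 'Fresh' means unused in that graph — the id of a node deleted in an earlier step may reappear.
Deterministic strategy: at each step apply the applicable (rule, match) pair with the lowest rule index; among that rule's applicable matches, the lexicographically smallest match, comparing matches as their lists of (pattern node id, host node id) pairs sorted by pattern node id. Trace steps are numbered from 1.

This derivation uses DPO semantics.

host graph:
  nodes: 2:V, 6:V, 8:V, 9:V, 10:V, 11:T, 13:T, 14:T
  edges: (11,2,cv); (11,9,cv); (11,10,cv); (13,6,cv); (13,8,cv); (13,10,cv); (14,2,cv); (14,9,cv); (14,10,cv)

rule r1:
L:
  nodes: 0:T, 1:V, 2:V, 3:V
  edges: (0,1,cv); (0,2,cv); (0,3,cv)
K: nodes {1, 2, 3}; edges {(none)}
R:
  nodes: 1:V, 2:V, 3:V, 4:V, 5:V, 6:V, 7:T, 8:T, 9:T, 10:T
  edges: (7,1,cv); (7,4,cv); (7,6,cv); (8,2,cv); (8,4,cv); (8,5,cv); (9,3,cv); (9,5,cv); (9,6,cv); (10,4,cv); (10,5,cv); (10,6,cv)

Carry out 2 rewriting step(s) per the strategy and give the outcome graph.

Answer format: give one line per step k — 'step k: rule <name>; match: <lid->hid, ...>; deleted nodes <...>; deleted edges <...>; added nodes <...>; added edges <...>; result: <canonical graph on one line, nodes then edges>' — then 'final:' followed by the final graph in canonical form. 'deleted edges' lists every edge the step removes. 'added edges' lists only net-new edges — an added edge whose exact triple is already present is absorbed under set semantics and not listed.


step 1: rule r1; match: 0->11, 1->2, 2->9, 3->10; deleted nodes 11; deleted edges (11,2,cv); (11,9,cv); (11,10,cv); added nodes 15, 16, 17, 18, 19, 20, 21; added edges (18,2,cv); (18,15,cv); (18,17,cv); (19,9,cv); (19,15,cv); (19,16,cv); (20,10,cv); (20,16,cv); (20,17,cv); (21,15,cv); (21,16,cv); (21,17,cv); result: nodes: 2:V, 6:V, 8:V, 9:V, 10:V, 13:T, 14:T, 15:V, 16:V, 17:V, 18:T, 19:T, 20:T, 21:T edges: (13,6,cv); (13,8,cv); (13,10,cv); (14,2,cv); (14,9,cv); (14,10,cv); (18,2,cv); (18,15,cv); (18,17,cv); (19,9,cv); (19,15,cv); (19,16,cv); (20,10,cv); (20,16,cv); (20,17,cv); (21,15,cv); (21,16,cv); (21,17,cv)
step 2: rule r1; match: 0->13, 1->6, 2->8, 3->10; deleted nodes 13; deleted edges (13,6,cv); (13,8,cv); (13,10,cv); added nodes 22, 23, 24, 25, 26, 27, 28; added edges (25,6,cv); (25,22,cv); (25,24,cv); (26,8,cv); (26,22,cv); (26,23,cv); (27,10,cv); (27,23,cv); (27,24,cv); (28,22,cv); (28,23,cv); (28,24,cv); result: nodes: 2:V, 6:V, 8:V, 9:V, 10:V, 14:T, 15:V, 16:V, 17:V, 18:T, 19:T, 20:T, 21:T, 22:V, 23:V, 24:V, 25:T, 26:T, 27:T, 28:T edges: (14,2,cv); (14,9,cv); (14,10,cv); (18,2,cv); (18,15,cv); (18,17,cv); (19,9,cv); (19,15,cv); (19,16,cv); (20,10,cv); (20,16,cv); (20,17,cv); (21,15,cv); (21,16,cv); (21,17,cv); (25,6,cv); (25,22,cv); (25,24,cv); (26,8,cv); (26,22,cv); (26,23,cv); (27,10,cv); (27,23,cv); (27,24,cv); (28,22,cv); (28,23,cv); (28,24,cv)
final:
nodes: 2:V, 6:V, 8:V, 9:V, 10:V, 14:T, 15:V, 16:V, 17:V, 18:T, 19:T, 20:T, 21:T, 22:V, 23:V, 24:V, 25:T, 26:T, 27:T, 28:T
edges: (14,2,cv); (14,9,cv); (14,10,cv); (18,2,cv); (18,15,cv); (18,17,cv); (19,9,cv); (19,15,cv); (19,16,cv); (20,10,cv); (20,16,cv); (20,17,cv); (21,15,cv); (21,16,cv); (21,17,cv); (25,6,cv); (25,22,cv); (25,24,cv); (26,8,cv); (26,22,cv); (26,23,cv); (27,10,cv); (27,23,cv); (27,24,cv); (28,22,cv); (28,23,cv); (28,24,cv)


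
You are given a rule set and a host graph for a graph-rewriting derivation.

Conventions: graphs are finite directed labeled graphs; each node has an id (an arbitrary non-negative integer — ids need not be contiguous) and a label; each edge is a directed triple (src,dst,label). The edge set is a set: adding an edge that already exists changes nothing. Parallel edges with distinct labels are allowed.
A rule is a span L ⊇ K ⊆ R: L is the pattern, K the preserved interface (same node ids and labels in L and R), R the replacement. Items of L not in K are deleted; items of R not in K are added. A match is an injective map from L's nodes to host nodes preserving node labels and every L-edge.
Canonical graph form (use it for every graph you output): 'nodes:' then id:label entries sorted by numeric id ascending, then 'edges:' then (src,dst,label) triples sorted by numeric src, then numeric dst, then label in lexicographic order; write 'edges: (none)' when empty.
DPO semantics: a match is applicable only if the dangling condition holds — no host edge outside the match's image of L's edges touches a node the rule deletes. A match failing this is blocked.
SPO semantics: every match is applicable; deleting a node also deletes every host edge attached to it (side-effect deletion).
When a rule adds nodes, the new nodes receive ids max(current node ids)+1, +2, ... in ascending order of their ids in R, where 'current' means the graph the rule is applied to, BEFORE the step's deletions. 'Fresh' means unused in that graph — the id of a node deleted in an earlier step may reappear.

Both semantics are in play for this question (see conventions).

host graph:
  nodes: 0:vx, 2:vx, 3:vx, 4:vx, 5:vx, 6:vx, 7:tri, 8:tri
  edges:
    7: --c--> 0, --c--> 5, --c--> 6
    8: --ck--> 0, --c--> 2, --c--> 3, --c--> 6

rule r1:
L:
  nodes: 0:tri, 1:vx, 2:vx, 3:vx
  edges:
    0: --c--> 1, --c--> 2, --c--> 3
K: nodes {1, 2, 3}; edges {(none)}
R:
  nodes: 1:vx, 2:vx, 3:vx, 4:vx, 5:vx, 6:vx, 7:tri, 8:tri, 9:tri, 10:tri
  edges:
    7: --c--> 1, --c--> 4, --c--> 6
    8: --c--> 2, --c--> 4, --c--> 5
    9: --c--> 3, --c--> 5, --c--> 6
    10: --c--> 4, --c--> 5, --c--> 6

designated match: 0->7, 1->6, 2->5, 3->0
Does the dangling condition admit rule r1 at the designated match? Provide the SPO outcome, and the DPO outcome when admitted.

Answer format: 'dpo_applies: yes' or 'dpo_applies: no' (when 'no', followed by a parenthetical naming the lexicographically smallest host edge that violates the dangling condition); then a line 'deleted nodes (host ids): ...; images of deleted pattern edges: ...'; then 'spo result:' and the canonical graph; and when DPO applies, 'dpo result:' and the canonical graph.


dpo_applies: yes
deleted nodes (host ids): 7; images of deleted pattern edges: (7,0,c); (7,5,c); (7,6,c)
spo result:
nodes: 0:vx, 2:vx, 3:vx, 4:vx, 5:vx, 6:vx, 8:tri, 9:vx, 10:vx, 11:vx, 12:tri, 13:tri, 14:tri, 15:tri
edges: (8,0,ck); (8,2,c); (8,3,c); (8,6,c); (12,6,c); (12,9,c); (12,11,c); (13,5,c); (13,9,c); (13,10,c); (14,0,c); (14,10,c); (14,11,c); (15,9,c); (15,10,c); (15,11,c)
dpo result:
nodes: 0:vx, 2:vx, 3:vx, 4:vx, 5:vx, 6:vx, 8:tri, 9:vx, 10:vx, 11:vx, 12:tri, 13:tri, 14:tri, 15:tri
edges: (8,0,ck); (8,2,c); (8,3,c); (8,6,c); (12,6,c); (12,9,c); (12,11,c); (13,5,c); (13,9,c); (13,10,c); (14,0,c); (14,10,c); (14,11,c); (15,9,c); (15,10,c); (15,11,c)


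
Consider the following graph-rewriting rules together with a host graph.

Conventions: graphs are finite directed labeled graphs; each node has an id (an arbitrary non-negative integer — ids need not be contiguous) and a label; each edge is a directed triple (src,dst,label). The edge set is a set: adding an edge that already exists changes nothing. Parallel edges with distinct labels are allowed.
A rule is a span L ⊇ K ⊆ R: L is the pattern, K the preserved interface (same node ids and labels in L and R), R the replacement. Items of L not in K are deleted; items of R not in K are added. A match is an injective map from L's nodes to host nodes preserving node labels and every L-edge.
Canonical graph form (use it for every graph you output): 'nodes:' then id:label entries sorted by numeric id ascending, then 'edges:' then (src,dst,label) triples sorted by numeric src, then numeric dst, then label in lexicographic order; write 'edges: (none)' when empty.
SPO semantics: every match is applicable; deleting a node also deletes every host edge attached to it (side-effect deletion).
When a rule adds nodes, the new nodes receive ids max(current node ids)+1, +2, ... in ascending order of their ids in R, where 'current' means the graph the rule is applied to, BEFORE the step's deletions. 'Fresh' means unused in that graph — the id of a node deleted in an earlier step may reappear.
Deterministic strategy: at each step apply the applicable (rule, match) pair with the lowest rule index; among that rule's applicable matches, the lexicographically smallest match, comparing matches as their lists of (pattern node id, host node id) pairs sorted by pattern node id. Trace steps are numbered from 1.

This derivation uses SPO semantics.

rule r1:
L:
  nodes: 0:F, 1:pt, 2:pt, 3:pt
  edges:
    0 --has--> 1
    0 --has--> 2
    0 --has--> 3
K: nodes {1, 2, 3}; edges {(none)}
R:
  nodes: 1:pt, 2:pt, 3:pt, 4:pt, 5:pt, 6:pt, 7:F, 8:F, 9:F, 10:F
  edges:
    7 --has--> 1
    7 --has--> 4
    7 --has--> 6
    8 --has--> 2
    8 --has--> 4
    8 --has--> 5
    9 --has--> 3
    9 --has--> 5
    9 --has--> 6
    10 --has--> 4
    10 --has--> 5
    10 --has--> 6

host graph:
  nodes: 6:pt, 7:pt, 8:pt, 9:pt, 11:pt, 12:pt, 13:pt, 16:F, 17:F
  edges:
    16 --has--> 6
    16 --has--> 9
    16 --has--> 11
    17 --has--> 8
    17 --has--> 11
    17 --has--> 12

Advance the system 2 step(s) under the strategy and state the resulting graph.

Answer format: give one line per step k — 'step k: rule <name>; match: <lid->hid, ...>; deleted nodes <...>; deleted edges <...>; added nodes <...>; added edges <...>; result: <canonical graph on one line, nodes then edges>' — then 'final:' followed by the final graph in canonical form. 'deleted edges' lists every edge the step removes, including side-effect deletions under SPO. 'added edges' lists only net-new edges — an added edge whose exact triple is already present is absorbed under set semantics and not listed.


step 1: rule r1; match: 0->16, 1->6, 2->9, 3->11; deleted nodes 16; deleted edges (16,6,has); (16,9,has); (16,11,has); added nodes 18, 19, 20, 21, 22, 23, 24; added edges (21,6,has); (21,18,has); (21,20,has); (22,9,has); (22,18,has); (22,19,has); (23,11,has); (23,19,has); (23,20,has); (24,18,has); (24,19,has); (24,20,has); result: nodes: 6:pt, 7:pt, 8:pt, 9:pt, 11:pt, 12:pt, 13:pt, 17:F, 18:pt, 19:pt, 20:pt, 21:F, 22:F, 23:F, 24:F edges: (17,8,has); (17,11,has); (17,12,has); (21,6,has); (21,18,has); (21,20,has); (22,9,has); (22,18,has); (22,19,has); (23,11,has); (23,19,has); (23,20,has); (24,18,has); (24,19,has); (24,20,has)
step 2: rule r1; match: 0->17, 1->8, 2->11, 3->12; deleted nodes 17; deleted edges (17,8,has); (17,11,has); (17,12,has); added nodes 25, 26, 27, 28, 29, 30, 31; added edges (28,8,has); (28,25,has); (28,27,has); (29,11,has); (29,25,has); (29,26,has); (30,12,has); (30,26,has); (30,27,has); (31,25,has); (31,26,has); (31,27,has); result: nodes: 6:pt, 7:pt, 8:pt, 9:pt, 11:pt, 12:pt, 13:pt, 18:pt, 19:pt, 20:pt, 21:F, 22:F, 23:F, 24:F, 25:pt, 26:pt, 27:pt, 28:F, 29:F, 30:F, 31:F edges: (21,6,has); (21,18,has); (21,20,has); (22,9,has); (22,18,has); (22,19,has); (23,11,has); (23,19,has); (23,20,has); (24,18,has); (24,19,has); (24,20,has); (28,8,has); (28,25,has); (28,27,has); (29,11,has); (29,25,has); (29,26,has); (30,12,has); (30,26,has); (30,27,has); (31,25,has); (31,26,has); (31,27,has)
final:
nodes: 6:pt, 7:pt, 8:pt, 9:pt, 11:pt, 12:pt, 13:pt, 18:pt, 19:pt, 20:pt, 21:F, 22:F, 23:F, 24:F, 25:pt, 26:pt, 27:pt, 28:F, 29:F, 30:F, 31:F
edges: (21,6,has); (21,18,has); (21,20,has); (22,9,has); (22,18,has); (22,19,has); (23,11,has); (23,19,has); (23,20,has); (24,18,has); (24,19,has); (24,20,has); (28,8,has); (28,25,has); (28,27,has); (29,11,has); (29,25,has); (29,26,has); (30,12,has); (30,26,has); (30,27,has); (31,25,has); (31,26,has); (31,27,has)


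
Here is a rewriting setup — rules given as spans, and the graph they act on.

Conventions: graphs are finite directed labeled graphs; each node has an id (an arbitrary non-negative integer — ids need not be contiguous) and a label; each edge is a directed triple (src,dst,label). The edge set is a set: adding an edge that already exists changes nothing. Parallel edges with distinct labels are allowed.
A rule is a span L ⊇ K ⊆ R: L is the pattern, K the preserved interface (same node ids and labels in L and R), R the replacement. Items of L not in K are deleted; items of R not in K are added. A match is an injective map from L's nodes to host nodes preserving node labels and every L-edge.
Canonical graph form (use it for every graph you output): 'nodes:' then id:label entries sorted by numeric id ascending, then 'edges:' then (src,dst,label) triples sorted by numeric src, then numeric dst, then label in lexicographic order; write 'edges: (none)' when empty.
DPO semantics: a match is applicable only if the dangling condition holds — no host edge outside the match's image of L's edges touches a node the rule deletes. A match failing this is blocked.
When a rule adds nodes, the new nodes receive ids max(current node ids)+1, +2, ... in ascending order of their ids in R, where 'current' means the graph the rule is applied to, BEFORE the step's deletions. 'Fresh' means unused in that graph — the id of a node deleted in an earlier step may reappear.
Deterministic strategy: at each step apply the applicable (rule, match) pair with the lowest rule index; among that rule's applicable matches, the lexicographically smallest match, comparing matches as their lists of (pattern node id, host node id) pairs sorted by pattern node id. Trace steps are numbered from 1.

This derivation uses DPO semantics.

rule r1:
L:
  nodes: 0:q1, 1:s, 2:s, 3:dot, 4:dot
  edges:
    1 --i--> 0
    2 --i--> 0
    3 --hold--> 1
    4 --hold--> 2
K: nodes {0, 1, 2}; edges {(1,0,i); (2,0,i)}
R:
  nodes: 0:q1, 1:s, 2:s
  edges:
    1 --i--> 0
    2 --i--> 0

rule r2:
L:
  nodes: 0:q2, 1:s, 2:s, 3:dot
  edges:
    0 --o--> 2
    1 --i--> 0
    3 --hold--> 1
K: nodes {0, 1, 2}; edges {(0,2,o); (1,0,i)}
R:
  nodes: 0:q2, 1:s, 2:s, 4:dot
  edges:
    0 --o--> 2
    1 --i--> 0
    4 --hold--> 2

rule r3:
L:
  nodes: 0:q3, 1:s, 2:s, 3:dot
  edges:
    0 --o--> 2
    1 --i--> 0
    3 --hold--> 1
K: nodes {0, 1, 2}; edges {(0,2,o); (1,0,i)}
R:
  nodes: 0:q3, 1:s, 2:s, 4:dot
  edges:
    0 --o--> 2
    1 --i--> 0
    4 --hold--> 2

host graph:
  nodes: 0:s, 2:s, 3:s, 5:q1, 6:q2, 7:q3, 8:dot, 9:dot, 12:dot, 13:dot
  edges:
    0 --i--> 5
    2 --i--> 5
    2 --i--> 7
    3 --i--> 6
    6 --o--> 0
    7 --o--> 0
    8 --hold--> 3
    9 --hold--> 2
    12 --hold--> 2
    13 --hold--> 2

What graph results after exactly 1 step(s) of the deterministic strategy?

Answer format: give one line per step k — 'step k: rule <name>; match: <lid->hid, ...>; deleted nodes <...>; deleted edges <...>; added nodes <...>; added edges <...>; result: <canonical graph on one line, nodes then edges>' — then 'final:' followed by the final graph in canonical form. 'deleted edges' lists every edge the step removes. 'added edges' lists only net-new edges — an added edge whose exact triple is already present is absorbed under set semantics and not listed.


step 1: rule r2; match: 0->6, 1->3, 2->0, 3->8; deleted nodes 8; deleted edges (8,3,hold); added nodes 14; added edges (14,0,hold); result: nodes: 0:s, 2:s, 3:s, 5:q1, 6:q2, 7:q3, 9:dot, 12:dot, 13:dot, 14:dot edges: (0,5,i); (2,5,i); (2,7,i); (3,6,i); (6,0,o); (7,0,o); (9,2,hold); (12,2,hold); (13,2,hold); (14,0,hold)
final:
nodes: 0:s, 2:s, 3:s, 5:q1, 6:q2, 7:q3, 9:dot, 12:dot, 13:dot, 14:dot
edges: (0,5,i); (2,5,i); (2,7,i); (3,6,i); (6,0,o); (7,0,o); (9,2,hold); (12,2,hold); (13,2,hold); (14,0,hold)
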